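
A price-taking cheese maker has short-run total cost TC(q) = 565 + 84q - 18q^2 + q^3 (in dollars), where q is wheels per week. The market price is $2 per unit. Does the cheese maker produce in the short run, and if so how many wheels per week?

From TC, MC = TC'(q) = 84 - 36q + 3q^2 and AVC = VC/q = 84 - 18q + q^2.
AVC is minimized where dAVC/dq = -18 + 2q = 0, at q = 9; min AVC = 84 - 18·9 + 9^2 = $3.
P = $2 lies below min AVC = $3; no output level covers variable cost.
Best response: produce nothing and absorb the $565 fixed cost.

Shut down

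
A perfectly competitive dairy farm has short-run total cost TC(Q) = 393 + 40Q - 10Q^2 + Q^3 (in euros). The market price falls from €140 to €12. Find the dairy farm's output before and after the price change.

Output falls from 10 to 0 (the firm shuts down)

AVC = 40 - 10Q + Q^2, minimized at Q = 5 where min AVC = €15. MC = 40 - 20Q + 3Q^2.
With P = €140 above the shutdown price, P = MC gives Q = 10.
At P = €12 < min AVC = €15, price no longer covers variable cost at any output, so the firm shuts down: Q = 0.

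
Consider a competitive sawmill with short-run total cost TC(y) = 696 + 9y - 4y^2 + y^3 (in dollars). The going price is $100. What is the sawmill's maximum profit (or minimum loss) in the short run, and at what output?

AVC = 9 - 4y + y^2 has its minimum $5 at y = 2; price $100 clears that bar, so the firm operates.
With MC = 9 - 8y + 3y^2, P = MC on the upward-sloping part at y* = 7.
TR = 100·7 = 700. TC = 696 + 210 = 906. Profit = 700 − 906 = -$206.
That loss of $206 beats the $696 the firm would lose by shutting down; producing recovers $490 of fixed cost.

Profit = -$206 at y = 7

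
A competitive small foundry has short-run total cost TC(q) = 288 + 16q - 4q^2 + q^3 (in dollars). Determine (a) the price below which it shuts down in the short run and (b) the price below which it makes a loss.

Shutdown price = $12; break-even price = $76

AVC = 16 - 4q + q^2; minimized at q = 2, giving min AVC = $12. That is the shutdown price.
ATC = 288/q + 16 - 4q + q^2. Setting dATC/dq = −288/q^2 − 4 + 2q = 0 gives q = 6 (since 2·6^3 − 4·6^2 = 288).
min ATC = 288/6 + 16 − 4·6 + 6^2 = $76. That is the break-even price.
Between these two prices the firm operates at a loss; above $76 it earns a profit.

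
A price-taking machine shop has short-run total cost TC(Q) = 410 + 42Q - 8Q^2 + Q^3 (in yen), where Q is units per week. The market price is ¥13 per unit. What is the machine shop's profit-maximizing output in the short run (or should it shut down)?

Shut down

Strip out fixed cost: VC = 42Q - 8Q^2 + Q^3. Then AVC = 42 - 8Q + Q^2 and MC = 42 - 16Q + 3Q^2.
AVC is minimized where dAVC/dQ = -8 + 2Q = 0, at Q = 4; min AVC = 42 - 8·4 + 4^2 = ¥26.
Since P = ¥13 < min AVC = ¥26, price fails to cover variable cost at any output.
The firm minimizes its loss by shutting down and losing only its fixed cost of ¥410.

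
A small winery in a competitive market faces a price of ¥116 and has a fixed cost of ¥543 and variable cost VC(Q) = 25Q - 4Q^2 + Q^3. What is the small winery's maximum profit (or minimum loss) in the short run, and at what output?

Profit = -¥53 at Q = 7

AVC = 25 - 4Q + Q^2 has its minimum ¥21 at Q = 2; price ¥116 clears that bar, so the firm operates.
With MC = 25 - 8Q + 3Q^2, P = MC on the upward-sloping part at Q* = 7.
TR = 116·7 = 812. TC = 543 + 322 = 865. Profit = 812 − 865 = -¥53.
Shutting down would mean losing the fixed cost of ¥543, so operating at a loss of ¥53 is better by ¥490.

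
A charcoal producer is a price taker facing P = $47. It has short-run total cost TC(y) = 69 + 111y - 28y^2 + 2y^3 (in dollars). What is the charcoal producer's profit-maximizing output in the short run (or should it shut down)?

Variable cost is VC = 111y - 28y^2 + 2y^3, so AVC = VC/y = 111 - 28y + 2y^2 and MC = dTC/dy = 111 - 56y + 6y^2.
AVC hits its minimum where MC = AVC, at y = 7, giving min AVC = 111 - 28·7 + 2·7^2 = $13.
Since P = $47 ≥ min AVC = $13, price covers variable cost and the firm should produce.
Set P = MC: 47 = 111 - 56y + 6y^2 → 64 - 56y + 6y^2 = 0. The roots are y = 4/3 and y = 8; the profit-maximizing output is on the rising part of MC, so y* = 8.
Check: AVC at y = 8 is $15 ≤ P, so revenue covers variable cost.
Profit = P·y − TC = 47·8 − 189 = $187.

Produce at y = 8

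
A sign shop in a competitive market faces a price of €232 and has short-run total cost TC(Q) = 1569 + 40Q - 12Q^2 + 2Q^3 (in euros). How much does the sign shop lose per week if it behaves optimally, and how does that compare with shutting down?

AVC = 40 - 12Q + 2Q^2; min AVC = €22 at Q = 3. Since P = €232 ≥ min AVC, the firm produces.
MC = 40 - 24Q + 6Q^2. Setting P = MC and taking the root on the rising branch gives Q* = 8.
TR = 232·8 = 1856. TC = 1569 + 576 = 2145. Profit = 1856 − 2145 = -€289.
That loss of €289 beats the €1569 the firm would lose by shutting down; producing recovers €1280 of fixed cost.

Profit = -€289 at Q = 8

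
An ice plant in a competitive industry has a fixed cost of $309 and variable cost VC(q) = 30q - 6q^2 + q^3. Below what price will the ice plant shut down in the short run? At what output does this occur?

$21 per unit, at q = 3

The firm shuts down when price falls below the minimum of average variable cost. AVC = VC/q = 30 - 6q + q^2.
dAVC/dq = -6 + 2q = 0 gives q = 3. min AVC = 30 - 6·3 + 3^2 = 21.
So the shutdown price is $21.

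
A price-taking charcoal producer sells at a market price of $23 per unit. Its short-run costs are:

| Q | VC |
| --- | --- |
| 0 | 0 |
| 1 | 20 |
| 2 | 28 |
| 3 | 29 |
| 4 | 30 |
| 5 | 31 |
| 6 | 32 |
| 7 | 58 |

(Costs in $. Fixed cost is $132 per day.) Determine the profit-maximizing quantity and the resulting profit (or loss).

Profit at each row (π = 23Q − TC): Q=0: -132; Q=1: -129; Q=2: -114; Q=3: -92; Q=4: -70; Q=5: -48; Q=6: -26; Q=7: -29.
Profit is maximized at Q = 6. AVC there is 32/6 = $5.33 ≤ P, so producing beats shutting down (which would give -$132).

Q = 6; profit = -$26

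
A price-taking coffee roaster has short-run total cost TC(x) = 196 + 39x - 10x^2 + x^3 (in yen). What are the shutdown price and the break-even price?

AVC = 39 - 10x + x^2; minimized at x = 5, giving min AVC = ¥14. That is the shutdown price.
ATC = 196/x + 39 - 10x + x^2. Setting dATC/dx = −196/x^2 − 10 + 2x = 0 gives x = 7 (since 2·7^3 − 10·7^2 = 196).
min ATC = 196/7 + 39 − 10·7 + 7^2 = ¥46. That is the break-even price.
For ¥14 ≤ P < ¥46 the firm produces at a loss; below ¥14 it shuts down.

Shutdown price = ¥14; break-even price = ¥46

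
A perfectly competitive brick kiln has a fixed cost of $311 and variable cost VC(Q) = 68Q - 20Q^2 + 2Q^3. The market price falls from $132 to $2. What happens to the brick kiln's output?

Output falls from 8 to 0 (the firm shuts down)

MC = 68 - 40Q + 6Q^2; the shutdown threshold is min AVC = $18 (at Q = 5).
At P = $132 ≥ min AVC, set P = MC on the rising branch: Q = 8.
At P = $2 < min AVC = $18, price no longer covers variable cost at any output, so the firm shuts down: Q = 0.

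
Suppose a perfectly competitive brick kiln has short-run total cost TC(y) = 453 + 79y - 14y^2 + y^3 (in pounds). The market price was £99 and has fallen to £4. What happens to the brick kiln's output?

Output falls from 10 to 0 (the firm shuts down)

AVC = 79 - 14y + y^2, minimized at y = 7 where min AVC = £30. MC = 79 - 28y + 3y^2.
At P = £99 ≥ min AVC, set P = MC on the rising branch: y = 10.
At P = £4 < min AVC = £30, price no longer covers variable cost at any output, so the firm shuts down: y = 0.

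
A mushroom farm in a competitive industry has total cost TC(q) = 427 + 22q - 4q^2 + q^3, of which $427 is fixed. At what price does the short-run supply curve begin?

$18 per unit

The shutdown price is the minimum of AVC. VC = 22q - 4q^2 + q^3, so AVC = 22 - 4q + q^2.
dAVC/dq = -4 + 2q = 0 gives q = 2. min AVC = 22 - 4·2 + 2^2 = 18.
The firm shuts down for any P below $18.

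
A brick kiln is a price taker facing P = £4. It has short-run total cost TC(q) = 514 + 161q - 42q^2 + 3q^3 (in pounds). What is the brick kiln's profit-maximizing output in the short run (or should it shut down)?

Strip out fixed cost: VC = 161q - 42q^2 + 3q^3. Then AVC = 161 - 42q + 3q^2 and MC = 161 - 84q + 9q^2.
AVC is minimized where dAVC/dq = -42 + 6q = 0, at q = 7; min AVC = 161 - 42·7 + 3·7^2 = £14.
Since P = £4 < min AVC = £14, price fails to cover variable cost at any output.
The firm minimizes its loss by shutting down and losing only its fixed cost of £514.

Shut down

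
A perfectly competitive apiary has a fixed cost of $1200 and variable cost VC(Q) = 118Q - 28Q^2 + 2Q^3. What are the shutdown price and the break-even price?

AVC = 118 - 28Q + 2Q^2; minimized at Q = 7, giving min AVC = $20. That is the shutdown price.
ATC = 1200/Q + 118 - 28Q + 2Q^2. Setting dATC/dQ = −1200/Q^2 − 28 + 4Q = 0 gives Q = 10 (since 4·10^3 − 28·10^2 = 1200).
min ATC = 1200/10 + 118 − 28·10 + 2·10^2 = $158. That is the break-even price.
Between these two prices the firm operates at a loss; above $158 it earns a profit.

Shutdown price = $20; break-even price = $158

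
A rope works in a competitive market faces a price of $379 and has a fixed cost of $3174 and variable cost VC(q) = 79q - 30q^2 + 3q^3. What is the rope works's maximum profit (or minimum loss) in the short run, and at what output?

AVC = 79 - 30q + 3q^2; min AVC = $4 at q = 5. Since P = $379 ≥ min AVC, the firm produces.
MC = 79 - 60q + 9q^2. Setting P = MC and taking the root on the rising branch gives q* = 10.
TR = 379·10 = 3790. TC = 3174 + 790 = 3964. Profit = 3790 − 3964 = -$174.
By producing, the firm covers all variable cost plus $3000 of fixed cost; shutting down would lose the full $3174.

Profit = -$174 at q = 10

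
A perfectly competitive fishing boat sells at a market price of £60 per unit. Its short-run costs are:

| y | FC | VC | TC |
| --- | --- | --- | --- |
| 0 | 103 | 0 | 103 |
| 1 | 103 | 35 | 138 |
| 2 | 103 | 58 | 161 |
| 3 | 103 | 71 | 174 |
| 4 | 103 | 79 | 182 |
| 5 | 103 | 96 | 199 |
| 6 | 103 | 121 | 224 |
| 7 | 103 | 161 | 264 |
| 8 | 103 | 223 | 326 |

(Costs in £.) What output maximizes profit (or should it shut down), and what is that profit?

Profit at each row (π = 60y − TC): y=0: -103; y=1: -78; y=2: -41; y=3: 6; y=4: 58; y=5: 101; y=6: 136; y=7: 156; y=8: 154.
Profit is maximized at y = 7. AVC there is 161/7 = £23 ≤ P, so producing beats shutting down (which would give -£103).

y = 7; profit = £156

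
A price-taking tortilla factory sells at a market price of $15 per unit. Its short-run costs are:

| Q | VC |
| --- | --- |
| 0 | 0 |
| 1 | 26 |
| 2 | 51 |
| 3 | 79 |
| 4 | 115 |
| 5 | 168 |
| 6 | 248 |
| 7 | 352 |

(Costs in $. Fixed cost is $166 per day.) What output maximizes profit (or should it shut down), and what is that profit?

Q = 0 (shut down); profit = -$166

Tabulate TR − TC: Q=0: -166; Q=1: -177; Q=2: -187; Q=3: -200; Q=4: -221; Q=5: -259; Q=6: -324; Q=7: -413.
Profit is highest at Q = 0. Equivalently, the lowest AVC in the table is 51/2 ≈ $25.50 at Q = 2, and P = $15 falls below it — price never covers variable cost, so the firm shuts down and loses only its fixed cost.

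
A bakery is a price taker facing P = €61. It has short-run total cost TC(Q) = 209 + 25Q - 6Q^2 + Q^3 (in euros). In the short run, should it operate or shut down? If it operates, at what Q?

Produce at Q = 6

Strip out fixed cost: VC = 25Q - 6Q^2 + Q^3. Then AVC = 25 - 6Q + Q^2 and MC = 25 - 12Q + 3Q^2.
AVC is minimized where dAVC/dQ = -6 + 2Q = 0, at Q = 3; min AVC = 25 - 6·3 + 3^2 = €16.
Since P = €61 ≥ min AVC = €16, price covers variable cost and the firm should produce.
Solving P = MC: -36 - 12Q + 3Q^2 = 0 ⇒ Q = -2 or 6. On the upward-sloping branch, Q* = 6.
Check: AVC at Q = 6 is €25 ≤ P, so revenue covers variable cost.
Profit = P·Q − TC = 61·6 − 359 = €7.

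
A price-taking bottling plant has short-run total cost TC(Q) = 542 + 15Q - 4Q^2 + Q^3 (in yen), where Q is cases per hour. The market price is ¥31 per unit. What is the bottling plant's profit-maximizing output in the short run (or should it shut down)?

Produce at Q = 4

Strip out fixed cost: VC = 15Q - 4Q^2 + Q^3. Then AVC = 15 - 4Q + Q^2 and MC = 15 - 8Q + 3Q^2.
The AVC parabola has its vertex at Q = 4/2 = 2, where AVC = 15 - 4·2 + 2^2 = ¥11.
P = ¥31 exceeds min AVC = ¥11, so the firm stays open.
Solving P = MC: -16 - 8Q + 3Q^2 = 0 ⇒ Q = -4/3 or 4. On the upward-sloping branch, Q* = 4.
Check: AVC at Q = 4 is ¥15 ≤ P, so revenue covers variable cost.
Profit = P·Q − TC = 31·4 − 602 = -¥478, a loss, but smaller than the ¥542 fixed cost the firm would lose by shutting down.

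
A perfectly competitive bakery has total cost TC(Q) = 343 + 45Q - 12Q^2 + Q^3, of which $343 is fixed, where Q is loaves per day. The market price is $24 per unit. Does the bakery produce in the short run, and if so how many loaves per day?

Produce at Q = 7

Strip out fixed cost: VC = 45Q - 12Q^2 + Q^3. Then AVC = 45 - 12Q + Q^2 and MC = 45 - 24Q + 3Q^2.
AVC hits its minimum where MC = AVC, at Q = 6, giving min AVC = 45 - 12·6 + 6^2 = $9.
Because $24 ≥ $9, revenue can cover variable cost; the firm operates.
P = MC gives 21 - 24Q + 3Q^2 = 0, with roots 1 and 7. Take the larger (rising MC): Q* = 7.
Check: AVC at Q = 7 is $10 ≤ P, so revenue covers variable cost.
Profit = P·Q − TC = 24·7 − 413 = -$245, a loss, but smaller than the $343 fixed cost the firm would lose by shutting down.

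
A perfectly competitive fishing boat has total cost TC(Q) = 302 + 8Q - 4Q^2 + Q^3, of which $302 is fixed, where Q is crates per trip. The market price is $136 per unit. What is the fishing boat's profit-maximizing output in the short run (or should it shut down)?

Produce at Q = 8

Strip out fixed cost: VC = 8Q - 4Q^2 + Q^3. Then AVC = 8 - 4Q + Q^2 and MC = 8 - 8Q + 3Q^2.
AVC is minimized where dAVC/dQ = -4 + 2Q = 0, at Q = 2; min AVC = 8 - 4·2 + 2^2 = $4.
Since P = $136 ≥ min AVC = $4, price covers variable cost and the firm should produce.
P = MC gives -128 - 8Q + 3Q^2 = 0, with roots -16/3 and 8. Take the larger (rising MC): Q* = 8.
Check: AVC at Q = 8 is $40 ≤ P, so revenue covers variable cost.
Profit = P·Q − TC = 136·8 − 622 = $466.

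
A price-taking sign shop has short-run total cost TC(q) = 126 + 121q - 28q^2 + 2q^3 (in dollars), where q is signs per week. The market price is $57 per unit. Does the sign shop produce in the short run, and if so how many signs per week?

Produce at q = 8

From TC, MC = TC'(q) = 121 - 56q + 6q^2 and AVC = VC/q = 121 - 28q + 2q^2.
The AVC parabola has its vertex at q = 28/4 = 7, where AVC = 121 - 28·7 + 2·7^2 = $23.
Because $57 ≥ $23, revenue can cover variable cost; the firm operates.
Solving P = MC: 64 - 56q + 6q^2 = 0 ⇒ q = 4/3 or 8. On the upward-sloping branch, q* = 8.
Check: AVC at q = 8 is $25 ≤ P, so revenue covers variable cost.
Profit = P·q − TC = 57·8 − 326 = $130.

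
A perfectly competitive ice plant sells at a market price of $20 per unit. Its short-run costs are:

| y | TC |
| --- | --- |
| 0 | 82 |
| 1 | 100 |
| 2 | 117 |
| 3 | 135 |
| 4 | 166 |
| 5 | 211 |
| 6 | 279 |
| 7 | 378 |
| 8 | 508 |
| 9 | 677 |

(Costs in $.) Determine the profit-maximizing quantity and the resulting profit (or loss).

y = 3; profit = -$75

Tabulate TR − TC: y=0: -82; y=1: -80; y=2: -77; y=3: -75; y=4: -86; y=5: -111; y=6: -159; y=7: -238; y=8: -348; y=9: -497.
Profit is maximized at y = 3. AVC there is 53/3 = $17.67 ≤ P, so producing beats shutting down (which would give -$82).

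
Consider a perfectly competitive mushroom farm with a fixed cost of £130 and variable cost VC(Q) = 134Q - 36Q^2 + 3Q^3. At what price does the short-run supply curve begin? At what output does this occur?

The shutdown price is the minimum of AVC. VC = 134Q - 36Q^2 + 3Q^3, so AVC = 134 - 36Q + 3Q^2.
At the minimum of AVC, MC = AVC. MC = 134 - 72Q + 9Q^2; setting MC = AVC gives 6Q^2 - 36Q = 0, so Q = 6. min AVC = 26.
The firm shuts down for any P below £26.

£26 per unit, at Q = 6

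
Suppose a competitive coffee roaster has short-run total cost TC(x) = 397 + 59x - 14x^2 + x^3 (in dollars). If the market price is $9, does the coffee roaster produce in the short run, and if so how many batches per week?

Variable cost is VC = 59x - 14x^2 + x^3, so AVC = VC/x = 59 - 14x + x^2 and MC = dTC/dx = 59 - 28x + 3x^2.
AVC is minimized where dAVC/dx = -14 + 2x = 0, at x = 7; min AVC = 59 - 14·7 + 7^2 = $10.
P = $9 lies below min AVC = $10; no output level covers variable cost.
The firm minimizes its loss by shutting down and losing only its fixed cost of $397.

Shut down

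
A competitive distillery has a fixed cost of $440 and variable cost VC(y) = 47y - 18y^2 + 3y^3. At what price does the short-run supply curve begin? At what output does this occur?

The shutdown price is the minimum of AVC. VC = 47y - 18y^2 + 3y^3, so AVC = 47 - 18y + 3y^2.
At the minimum of AVC, MC = AVC. MC = 47 - 36y + 9y^2; setting MC = AVC gives 6y^2 - 18y = 0, so y = 3. min AVC = 20.
So the shutdown price is $20.

$20 per unit, at y = 3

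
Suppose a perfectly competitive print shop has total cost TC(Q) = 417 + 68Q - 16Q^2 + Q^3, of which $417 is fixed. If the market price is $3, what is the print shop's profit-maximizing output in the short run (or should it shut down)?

Variable cost is VC = 68Q - 16Q^2 + Q^3, so AVC = VC/Q = 68 - 16Q + Q^2 and MC = dTC/dQ = 68 - 32Q + 3Q^2.
The AVC parabola has its vertex at Q = 16/2 = 8, where AVC = 68 - 16·8 + 8^2 = $4.
Since P = $3 < min AVC = $4, price fails to cover variable cost at any output.
Best response: produce nothing and absorb the $417 fixed cost.

Shut down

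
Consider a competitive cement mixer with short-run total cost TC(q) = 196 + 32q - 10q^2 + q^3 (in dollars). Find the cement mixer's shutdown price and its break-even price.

Shutdown price = $7; break-even price = $39

AVC = 32 - 10q + q^2; minimized at q = 5, giving min AVC = $7. That is the shutdown price.
ATC = 196/q + 32 - 10q + q^2. Setting dATC/dq = −196/q^2 − 10 + 2q = 0 gives q = 7 (since 2·7^3 − 10·7^2 = 196).
min ATC = 196/7 + 32 − 10·7 + 7^2 = $39. That is the break-even price.
Between these two prices the firm operates at a loss; above $39 it earns a profit.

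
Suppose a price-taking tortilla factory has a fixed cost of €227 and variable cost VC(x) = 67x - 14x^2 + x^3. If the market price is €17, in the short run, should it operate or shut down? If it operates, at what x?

Shut down

Variable cost is VC = 67x - 14x^2 + x^3, so AVC = VC/x = 67 - 14x + x^2 and MC = dTC/dx = 67 - 28x + 3x^2.
AVC hits its minimum where MC = AVC, at x = 7, giving min AVC = 67 - 14·7 + 7^2 = €18.
With P < min AVC (€17 < €18), every unit sold adds to the loss.
Shutting down limits the loss to fixed cost, €227.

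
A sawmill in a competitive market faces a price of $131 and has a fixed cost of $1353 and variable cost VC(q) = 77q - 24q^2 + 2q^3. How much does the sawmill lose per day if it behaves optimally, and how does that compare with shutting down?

AVC = 77 - 24q + 2q^2; min AVC = $5 at q = 6. Since P = $131 ≥ min AVC, the firm produces.
MC = 77 - 48q + 6q^2. Setting P = MC and taking the root on the rising branch gives q* = 9.
TR = 131·9 = 1179. TC = 1353 + 207 = 1560. Profit = 1179 − 1560 = -$381.
That loss of $381 beats the $1353 the firm would lose by shutting down; producing recovers $972 of fixed cost.

Profit = -$381 at q = 9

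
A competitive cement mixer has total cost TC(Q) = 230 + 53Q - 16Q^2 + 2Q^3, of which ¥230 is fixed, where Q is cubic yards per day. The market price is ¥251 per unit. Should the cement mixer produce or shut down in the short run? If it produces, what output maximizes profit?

Produce at Q = 9

From TC, MC = TC'(Q) = 53 - 32Q + 6Q^2 and AVC = VC/Q = 53 - 16Q + 2Q^2.
AVC is minimized where dAVC/dQ = -16 + 4Q = 0, at Q = 4; min AVC = 53 - 16·4 + 2·4^2 = ¥21.
P = ¥251 exceeds min AVC = ¥21, so the firm stays open.
Solving P = MC: -198 - 32Q + 6Q^2 = 0 ⇒ Q = -11/3 or 9. On the upward-sloping branch, Q* = 9.
Check: AVC at Q = 9 is ¥71 ≤ P, so revenue covers variable cost.
Profit = P·Q − TC = 251·9 − 869 = ¥1390.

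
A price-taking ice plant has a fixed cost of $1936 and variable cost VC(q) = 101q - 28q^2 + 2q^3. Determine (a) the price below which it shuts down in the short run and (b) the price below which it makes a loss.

Shutdown price = $3; break-even price = $211

AVC = 101 - 28q + 2q^2; minimized at q = 7, giving min AVC = $3. That is the shutdown price.
ATC = 1936/q + 101 - 28q + 2q^2. Setting dATC/dq = −1936/q^2 − 28 + 4q = 0 gives q = 11 (since 4·11^3 − 28·11^2 = 1936).
min ATC = 1936/11 + 101 − 28·11 + 2·11^2 = $211. That is the break-even price.
Between these two prices the firm operates at a loss; above $211 it earns a profit.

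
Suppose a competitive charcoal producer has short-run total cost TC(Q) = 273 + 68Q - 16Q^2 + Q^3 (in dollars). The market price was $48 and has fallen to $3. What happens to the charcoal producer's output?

MC = 68 - 32Q + 3Q^2; the shutdown threshold is min AVC = $4 (at Q = 8).
At P = $48 ≥ min AVC, set P = MC on the rising branch: Q = 10.
At P = $3 < min AVC = $4, price no longer covers variable cost at any output, so the firm shuts down: Q = 0.

Output falls from 10 to 0 (the firm shuts down)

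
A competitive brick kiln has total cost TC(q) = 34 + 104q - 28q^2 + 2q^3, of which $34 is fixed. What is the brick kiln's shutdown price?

$6 per unit

The shutdown price is the minimum of AVC. VC = 104q - 28q^2 + 2q^3, so AVC = 104 - 28q + 2q^2.
dAVC/dq = -28 + 4q = 0 gives q = 7. min AVC = 104 - 28·7 + 2·7^2 = 6.
For P < $6 the firm produces nothing.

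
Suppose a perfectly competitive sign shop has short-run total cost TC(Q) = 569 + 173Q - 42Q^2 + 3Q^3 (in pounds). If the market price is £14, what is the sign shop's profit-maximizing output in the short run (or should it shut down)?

From TC, MC = TC'(Q) = 173 - 84Q + 9Q^2 and AVC = VC/Q = 173 - 42Q + 3Q^2.
AVC hits its minimum where MC = AVC, at Q = 7, giving min AVC = 173 - 42·7 + 3·7^2 = £26.
Since P = £14 < min AVC = £26, price fails to cover variable cost at any output.
Shutting down limits the loss to fixed cost, £569.

Shut down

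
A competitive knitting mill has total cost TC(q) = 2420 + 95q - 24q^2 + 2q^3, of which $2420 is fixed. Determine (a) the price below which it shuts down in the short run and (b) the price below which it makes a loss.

AVC = 95 - 24q + 2q^2; minimized at q = 6, giving min AVC = $23. That is the shutdown price.
ATC = 2420/q + 95 - 24q + 2q^2. Setting dATC/dq = −2420/q^2 − 24 + 4q = 0 gives q = 11 (since 4·11^3 − 24·11^2 = 2420).
min ATC = 2420/11 + 95 − 24·11 + 2·11^2 = $293. That is the break-even price.
Between these two prices the firm operates at a loss; above $293 it earns a profit.

Shutdown price = $23; break-even price = $293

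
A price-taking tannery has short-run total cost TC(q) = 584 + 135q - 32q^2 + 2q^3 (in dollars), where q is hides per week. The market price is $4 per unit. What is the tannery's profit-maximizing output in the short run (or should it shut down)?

Shut down

From TC, MC = TC'(q) = 135 - 64q + 6q^2 and AVC = VC/q = 135 - 32q + 2q^2.
AVC hits its minimum where MC = AVC, at q = 8, giving min AVC = 135 - 32·8 + 2·8^2 = $7.
With P < min AVC ($4 < $7), every unit sold adds to the loss.
Best response: produce nothing and absorb the $584 fixed cost.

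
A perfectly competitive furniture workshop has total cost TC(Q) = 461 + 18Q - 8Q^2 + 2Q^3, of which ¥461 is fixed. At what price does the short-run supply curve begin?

¥10 per unit

The firm shuts down when price falls below the minimum of average variable cost. AVC = VC/Q = 18 - 8Q + 2Q^2.
At the minimum of AVC, MC = AVC. MC = 18 - 16Q + 6Q^2; setting MC = AVC gives 4Q^2 - 8Q = 0, so Q = 2. min AVC = 10.
So the shutdown price is ¥10.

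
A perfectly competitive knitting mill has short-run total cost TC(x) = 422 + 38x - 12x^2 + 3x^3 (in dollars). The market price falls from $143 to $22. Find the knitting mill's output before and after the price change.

MC = 38 - 24x + 9x^2; the shutdown threshold is min AVC = $26 (at x = 2).
At P = $143 ≥ min AVC, set P = MC on the rising branch: x = 5.
At P = $22 < min AVC = $26, price no longer covers variable cost at any output, so the firm shuts down: x = 0.

Output falls from 5 to 0 (the firm shuts down)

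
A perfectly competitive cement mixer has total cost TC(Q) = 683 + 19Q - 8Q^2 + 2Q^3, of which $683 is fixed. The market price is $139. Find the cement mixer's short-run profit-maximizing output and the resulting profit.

AVC = 19 - 8Q + 2Q^2 has its minimum $11 at Q = 2; price $139 clears that bar, so the firm operates.
MC = 19 - 16Q + 6Q^2. Setting P = MC and taking the root on the rising branch gives Q* = 6.
TR = 139·6 = 834. TC = 683 + 258 = 941. Profit = 834 − 941 = -$107.
That loss of $107 beats the $683 the firm would lose by shutting down; producing recovers $576 of fixed cost.

Profit = -$107 at Q = 6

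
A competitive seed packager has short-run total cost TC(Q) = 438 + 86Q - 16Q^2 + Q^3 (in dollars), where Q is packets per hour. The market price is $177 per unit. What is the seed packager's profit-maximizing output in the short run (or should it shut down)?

Produce at Q = 13

From TC, MC = TC'(Q) = 86 - 32Q + 3Q^2 and AVC = VC/Q = 86 - 16Q + Q^2.
AVC hits its minimum where MC = AVC, at Q = 8, giving min AVC = 86 - 16·8 + 8^2 = $22.
Because $177 ≥ $22, revenue can cover variable cost; the firm operates.
Set P = MC: 177 = 86 - 32Q + 3Q^2 → -91 - 32Q + 3Q^2 = 0. The roots are Q = -7/3 and Q = 13; the profit-maximizing output is on the rising part of MC, so Q* = 13.
Check: AVC at Q = 13 is $47 ≤ P, so revenue covers variable cost.
Profit = P·Q − TC = 177·13 − 1049 = $1252.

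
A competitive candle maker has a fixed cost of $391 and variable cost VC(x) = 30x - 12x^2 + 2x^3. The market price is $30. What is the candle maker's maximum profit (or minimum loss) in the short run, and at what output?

AVC = 30 - 12x + 2x^2; min AVC = $12 at x = 3. Since P = $30 ≥ min AVC, the firm produces.
With MC = 30 - 24x + 6x^2, P = MC on the upward-sloping part at x* = 4.
TR = 30·4 = 120. TC = 391 + 56 = 447. Profit = 120 − 447 = -$327.
Shutting down would mean losing the fixed cost of $391, so operating at a loss of $327 is better by $64.

Profit = -$327 at x = 4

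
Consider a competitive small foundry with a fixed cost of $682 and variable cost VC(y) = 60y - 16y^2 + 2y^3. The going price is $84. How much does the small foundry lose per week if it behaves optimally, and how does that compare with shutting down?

AVC = 60 - 16y + 2y^2; min AVC = $28 at y = 4. Since P = $84 ≥ min AVC, the firm produces.
MC = 60 - 32y + 6y^2. Setting P = MC and taking the root on the rising branch gives y* = 6.
TR = 84·6 = 504. TC = 682 + 216 = 898. Profit = 504 − 898 = -$394.
That loss of $394 beats the $682 the firm would lose by shutting down; producing recovers $288 of fixed cost.

Profit = -$394 at y = 6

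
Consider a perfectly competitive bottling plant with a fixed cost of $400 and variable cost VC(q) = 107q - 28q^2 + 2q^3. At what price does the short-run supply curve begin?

$9 per unit

The shutdown price is the minimum of AVC. VC = 107q - 28q^2 + 2q^3, so AVC = 107 - 28q + 2q^2.
At the minimum of AVC, MC = AVC. MC = 107 - 56q + 6q^2; setting MC = AVC gives 4q^2 - 28q = 0, so q = 7. min AVC = 9.
So the shutdown price is $9.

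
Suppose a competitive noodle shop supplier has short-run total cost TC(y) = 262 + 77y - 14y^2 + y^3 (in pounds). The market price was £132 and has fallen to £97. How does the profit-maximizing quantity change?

Output falls from 11 to 10

MC = 77 - 28y + 3y^2; the shutdown threshold is min AVC = £28 (at y = 7).
At P = £132 ≥ min AVC, set P = MC on the rising branch: y = 11.
At P = £97 ≥ min AVC, set P = MC: y = 10. The firm stays open but cuts output.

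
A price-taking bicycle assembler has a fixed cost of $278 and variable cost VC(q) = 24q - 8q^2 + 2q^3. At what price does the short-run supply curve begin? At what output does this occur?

The shutdown price is the minimum of AVC. VC = 24q - 8q^2 + 2q^3, so AVC = 24 - 8q + 2q^2.
dAVC/dq = -8 + 4q = 0 gives q = 2. min AVC = 24 - 8·2 + 2·2^2 = 16.
For P < $16 the firm produces nothing.

$16 per unit, at q = 2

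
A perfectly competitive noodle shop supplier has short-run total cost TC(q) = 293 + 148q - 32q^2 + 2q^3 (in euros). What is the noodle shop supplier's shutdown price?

The shutdown price is the minimum of AVC. VC = 148q - 32q^2 + 2q^3, so AVC = 148 - 32q + 2q^2.
At the minimum of AVC, MC = AVC. MC = 148 - 64q + 6q^2; setting MC = AVC gives 4q^2 - 32q = 0, so q = 8. min AVC = 20.
The firm shuts down for any P below €20.

€20 per unit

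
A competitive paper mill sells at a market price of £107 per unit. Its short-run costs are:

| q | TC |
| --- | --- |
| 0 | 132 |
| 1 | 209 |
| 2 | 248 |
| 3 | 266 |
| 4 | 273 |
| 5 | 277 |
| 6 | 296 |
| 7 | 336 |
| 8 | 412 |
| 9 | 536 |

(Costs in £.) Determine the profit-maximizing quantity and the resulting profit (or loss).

Compute π = P·q − TC at each output: q=0: -132; q=1: -102; q=2: -34; q=3: 55; q=4: 155; q=5: 258; q=6: 346; q=7: 413; q=8: 444; q=9: 427.
Profit is maximized at q = 8. AVC there is 280/8 = £35 ≤ P, so producing beats shutting down (which would give -£132).

q = 8; profit = £444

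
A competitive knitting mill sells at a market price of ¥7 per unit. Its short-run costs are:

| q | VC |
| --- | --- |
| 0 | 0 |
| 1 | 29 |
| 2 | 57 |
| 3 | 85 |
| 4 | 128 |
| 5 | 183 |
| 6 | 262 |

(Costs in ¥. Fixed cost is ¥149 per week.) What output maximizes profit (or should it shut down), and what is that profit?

q = 0 (shut down); profit = -¥149

Profit at each row (π = 7q − TC): q=0: -149; q=1: -171; q=2: -192; q=3: -213; q=4: -249; q=5: -297; q=6: -369.
Profit is highest at q = 0. Equivalently, the lowest AVC in the table is 85/3 ≈ ¥28.33 at q = 3, and P = ¥7 falls below it — price never covers variable cost, so the firm shuts down and loses only its fixed cost.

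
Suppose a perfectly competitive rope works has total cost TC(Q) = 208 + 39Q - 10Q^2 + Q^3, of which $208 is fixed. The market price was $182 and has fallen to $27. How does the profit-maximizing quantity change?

MC = 39 - 20Q + 3Q^2; the shutdown threshold is min AVC = $14 (at Q = 5).
At P = $182 ≥ min AVC, set P = MC on the rising branch: Q = 11.
At P = $27 ≥ min AVC, set P = MC: Q = 6. The firm stays open but cuts output.

Output falls from 11 to 6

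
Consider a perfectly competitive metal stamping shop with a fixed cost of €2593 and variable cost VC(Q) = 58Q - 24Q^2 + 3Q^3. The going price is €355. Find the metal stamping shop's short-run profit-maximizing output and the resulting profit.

Profit = -€163 at Q = 9

AVC = 58 - 24Q + 3Q^2; min AVC = €10 at Q = 4. Since P = €355 ≥ min AVC, the firm produces.
MC = 58 - 48Q + 9Q^2. Setting P = MC and taking the root on the rising branch gives Q* = 9.
TR = 355·9 = 3195. TC = 2593 + 765 = 3358. Profit = 3195 − 3358 = -€163.
That loss of €163 beats the €2593 the firm would lose by shutting down; producing recovers €2430 of fixed cost.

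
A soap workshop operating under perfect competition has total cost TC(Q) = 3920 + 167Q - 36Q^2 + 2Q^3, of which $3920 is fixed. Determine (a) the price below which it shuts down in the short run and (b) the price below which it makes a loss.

Shutdown price = $5; break-even price = $335

AVC = 167 - 36Q + 2Q^2; minimized at Q = 9, giving min AVC = $5. That is the shutdown price.
ATC = 3920/Q + 167 - 36Q + 2Q^2. Setting dATC/dQ = −3920/Q^2 − 36 + 4Q = 0 gives Q = 14 (since 4·14^3 − 36·14^2 = 3920).
min ATC = 3920/14 + 167 − 36·14 + 2·14^2 = $335. That is the break-even price.
For $5 ≤ P < $335 the firm produces at a loss; below $5 it shuts down.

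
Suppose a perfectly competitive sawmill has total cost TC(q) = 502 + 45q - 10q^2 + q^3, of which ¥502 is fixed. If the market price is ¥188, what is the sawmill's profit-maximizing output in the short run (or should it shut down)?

Produce at q = 11

From TC, MC = TC'(q) = 45 - 20q + 3q^2 and AVC = VC/q = 45 - 10q + q^2.
AVC hits its minimum where MC = AVC, at q = 5, giving min AVC = 45 - 10·5 + 5^2 = ¥20.
Because ¥188 ≥ ¥20, revenue can cover variable cost; the firm operates.
Set P = MC: 188 = 45 - 20q + 3q^2 → -143 - 20q + 3q^2 = 0. The roots are q = -13/3 and q = 11; the profit-maximizing output is on the rising part of MC, so q* = 11.
Check: AVC at q = 11 is ¥56 ≤ P, so revenue covers variable cost.
Profit = P·q − TC = 188·11 − 1118 = ¥950.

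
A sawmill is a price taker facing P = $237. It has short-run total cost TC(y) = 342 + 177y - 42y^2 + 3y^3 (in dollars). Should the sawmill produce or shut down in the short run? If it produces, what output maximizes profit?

Produce at y = 10

Strip out fixed cost: VC = 177y - 42y^2 + 3y^3. Then AVC = 177 - 42y + 3y^2 and MC = 177 - 84y + 9y^2.
AVC hits its minimum where MC = AVC, at y = 7, giving min AVC = 177 - 42·7 + 3·7^2 = $30.
P = $237 exceeds min AVC = $30, so the firm stays open.
P = MC gives -60 - 84y + 9y^2 = 0, with roots -2/3 and 10. Take the larger (rising MC): y* = 10.
Check: AVC at y = 10 is $57 ≤ P, so revenue covers variable cost.
Profit = P·y − TC = 237·10 − 912 = $1458.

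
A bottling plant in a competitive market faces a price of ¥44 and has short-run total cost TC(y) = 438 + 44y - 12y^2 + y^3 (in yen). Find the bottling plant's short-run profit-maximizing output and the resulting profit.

AVC = 44 - 12y + y^2; min AVC = ¥8 at y = 6. Since P = ¥44 ≥ min AVC, the firm produces.
With MC = 44 - 24y + 3y^2, P = MC on the upward-sloping part at y* = 8.
TR = 44·8 = 352. TC = 438 + 96 = 534. Profit = 352 − 534 = -¥182.
Shutting down would mean losing the fixed cost of ¥438, so operating at a loss of ¥182 is better by ¥256.

Profit = -¥182 at y = 8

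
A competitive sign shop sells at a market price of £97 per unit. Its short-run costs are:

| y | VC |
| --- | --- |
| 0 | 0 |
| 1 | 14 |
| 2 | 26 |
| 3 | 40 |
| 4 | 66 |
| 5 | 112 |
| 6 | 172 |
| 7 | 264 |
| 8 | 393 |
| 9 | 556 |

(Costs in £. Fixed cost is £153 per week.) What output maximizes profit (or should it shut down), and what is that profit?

Compute π = P·y − TC at each output: y=0: -153; y=1: -70; y=2: 15; y=3: 98; y=4: 169; y=5: 220; y=6: 257; y=7: 262; y=8: 230; y=9: 164.
Profit is maximized at y = 7. AVC there is 264/7 = £37.71 ≤ P, so producing beats shutting down (which would give -£153).

y = 7; profit = £262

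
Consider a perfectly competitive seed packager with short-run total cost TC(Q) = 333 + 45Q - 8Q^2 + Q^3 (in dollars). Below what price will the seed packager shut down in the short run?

The shutdown price is the minimum of AVC. VC = 45Q - 8Q^2 + Q^3, so AVC = 45 - 8Q + Q^2.
dAVC/dQ = -8 + 2Q = 0 gives Q = 4. min AVC = 45 - 8·4 + 4^2 = 29.
For P < $29 the firm produces nothing.

$29 per unit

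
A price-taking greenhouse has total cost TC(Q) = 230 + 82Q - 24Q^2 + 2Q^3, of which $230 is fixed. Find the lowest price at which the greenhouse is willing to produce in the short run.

$10 per unit

The shutdown price is the minimum of AVC. VC = 82Q - 24Q^2 + 2Q^3, so AVC = 82 - 24Q + 2Q^2.
dAVC/dQ = -24 + 4Q = 0 gives Q = 6. min AVC = 82 - 24·6 + 2·6^2 = 10.
So the shutdown price is $10.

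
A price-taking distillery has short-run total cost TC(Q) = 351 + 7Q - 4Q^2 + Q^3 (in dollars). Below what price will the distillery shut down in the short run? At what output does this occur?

$3 per unit, at Q = 2

The firm shuts down when price falls below the minimum of average variable cost. AVC = VC/Q = 7 - 4Q + Q^2.
At the minimum of AVC, MC = AVC. MC = 7 - 8Q + 3Q^2; setting MC = AVC gives 2Q^2 - 4Q = 0, so Q = 2. min AVC = 3.
So the shutdown price is $3.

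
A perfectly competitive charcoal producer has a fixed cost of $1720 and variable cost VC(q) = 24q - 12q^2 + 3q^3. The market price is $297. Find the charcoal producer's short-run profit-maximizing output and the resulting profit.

Profit = -$250 at q = 7

AVC = 24 - 12q + 3q^2; min AVC = $12 at q = 2. Since P = $297 ≥ min AVC, the firm produces.
With MC = 24 - 24q + 9q^2, P = MC on the upward-sloping part at q* = 7.
TR = 297·7 = 2079. TC = 1720 + 609 = 2329. Profit = 2079 − 2329 = -$250.
By producing, the firm covers all variable cost plus $1470 of fixed cost; shutting down would lose the full $1720.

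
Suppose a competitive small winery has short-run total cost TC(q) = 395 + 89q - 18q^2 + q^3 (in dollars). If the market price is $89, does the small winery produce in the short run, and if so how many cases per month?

Strip out fixed cost: VC = 89q - 18q^2 + q^3. Then AVC = 89 - 18q + q^2 and MC = 89 - 36q + 3q^2.
The AVC parabola has its vertex at q = 18/2 = 9, where AVC = 89 - 18·9 + 9^2 = $8.
P = $89 exceeds min AVC = $8, so the firm stays open.
P = MC gives -36q + 3q^2 = 0, with roots 0 and 12. Take the larger (rising MC): q* = 12.
Check: AVC at q = 12 is $17 ≤ P, so revenue covers variable cost.
Profit = P·q − TC = 89·12 − 599 = $469.

Produce at q = 12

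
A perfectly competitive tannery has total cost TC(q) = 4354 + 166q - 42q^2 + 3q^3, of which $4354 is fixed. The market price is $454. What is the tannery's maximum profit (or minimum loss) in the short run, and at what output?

AVC = 166 - 42q + 3q^2; min AVC = $19 at q = 7. Since P = $454 ≥ min AVC, the firm produces.
With MC = 166 - 84q + 9q^2, P = MC on the upward-sloping part at q* = 12.
TR = 454·12 = 5448. TC = 4354 + 1128 = 5482. Profit = 5448 − 5482 = -$34.
That loss of $34 beats the $4354 the firm would lose by shutting down; producing recovers $4320 of fixed cost.

Profit = -$34 at q = 12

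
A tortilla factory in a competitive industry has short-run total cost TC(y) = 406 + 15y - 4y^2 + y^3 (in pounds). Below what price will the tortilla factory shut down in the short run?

The firm shuts down when price falls below the minimum of average variable cost. AVC = VC/y = 15 - 4y + y^2.
At the minimum of AVC, MC = AVC. MC = 15 - 8y + 3y^2; setting MC = AVC gives 2y^2 - 4y = 0, so y = 2. min AVC = 11.
So the shutdown price is £11.

£11 per unit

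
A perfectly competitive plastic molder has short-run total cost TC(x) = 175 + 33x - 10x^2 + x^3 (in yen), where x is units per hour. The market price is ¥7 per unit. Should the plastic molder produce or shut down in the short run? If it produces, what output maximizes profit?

Variable cost is VC = 33x - 10x^2 + x^3, so AVC = VC/x = 33 - 10x + x^2 and MC = dTC/dx = 33 - 20x + 3x^2.
AVC is minimized where dAVC/dx = -10 + 2x = 0, at x = 5; min AVC = 33 - 10·5 + 5^2 = ¥8.
With P < min AVC (¥7 < ¥8), every unit sold adds to the loss.
Shutting down limits the loss to fixed cost, ¥175.

Shut down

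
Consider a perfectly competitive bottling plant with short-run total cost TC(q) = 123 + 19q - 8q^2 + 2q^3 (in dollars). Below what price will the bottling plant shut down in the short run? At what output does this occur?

The shutdown price is the minimum of AVC. VC = 19q - 8q^2 + 2q^3, so AVC = 19 - 8q + 2q^2.
dAVC/dq = -8 + 4q = 0 gives q = 2. min AVC = 19 - 8·2 + 2·2^2 = 11.
For P < $11 the firm produces nothing.

$11 per unit, at q = 2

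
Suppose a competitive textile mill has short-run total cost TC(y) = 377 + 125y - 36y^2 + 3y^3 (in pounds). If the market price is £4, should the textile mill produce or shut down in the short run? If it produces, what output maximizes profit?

Shut down

Variable cost is VC = 125y - 36y^2 + 3y^3, so AVC = VC/y = 125 - 36y + 3y^2 and MC = dTC/dy = 125 - 72y + 9y^2.
AVC is minimized where dAVC/dy = -36 + 6y = 0, at y = 6; min AVC = 125 - 36·6 + 3·6^2 = £17.
Since P = £4 < min AVC = £17, price fails to cover variable cost at any output.
The firm minimizes its loss by shutting down and losing only its fixed cost of £377.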